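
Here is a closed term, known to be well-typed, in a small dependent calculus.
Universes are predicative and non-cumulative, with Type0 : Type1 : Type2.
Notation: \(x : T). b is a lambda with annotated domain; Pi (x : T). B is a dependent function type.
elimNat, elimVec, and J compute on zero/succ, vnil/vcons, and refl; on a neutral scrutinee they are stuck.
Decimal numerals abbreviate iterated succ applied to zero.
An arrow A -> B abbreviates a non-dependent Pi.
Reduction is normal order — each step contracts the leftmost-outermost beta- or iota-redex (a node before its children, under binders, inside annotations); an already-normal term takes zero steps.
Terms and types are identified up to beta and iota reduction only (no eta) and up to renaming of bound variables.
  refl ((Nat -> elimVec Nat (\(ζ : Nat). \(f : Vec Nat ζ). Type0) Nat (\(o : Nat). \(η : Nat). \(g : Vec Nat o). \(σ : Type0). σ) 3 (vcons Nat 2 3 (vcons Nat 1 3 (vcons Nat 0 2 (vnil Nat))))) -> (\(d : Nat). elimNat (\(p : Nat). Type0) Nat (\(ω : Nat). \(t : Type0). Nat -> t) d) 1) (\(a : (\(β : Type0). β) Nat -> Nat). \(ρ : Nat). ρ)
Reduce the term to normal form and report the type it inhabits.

normal form:
  refl ((Nat -> Nat) -> Nat -> Nat) (\(ζ : Nat -> Nat). \(f : Nat). f)
the term's type:
  Eq ((Nat -> Nat) -> Nat -> Nat) (\(ζ : Nat -> Nat). \(f : Nat). f) (\(o : Nat -> Nat). \(η : Nat). η)


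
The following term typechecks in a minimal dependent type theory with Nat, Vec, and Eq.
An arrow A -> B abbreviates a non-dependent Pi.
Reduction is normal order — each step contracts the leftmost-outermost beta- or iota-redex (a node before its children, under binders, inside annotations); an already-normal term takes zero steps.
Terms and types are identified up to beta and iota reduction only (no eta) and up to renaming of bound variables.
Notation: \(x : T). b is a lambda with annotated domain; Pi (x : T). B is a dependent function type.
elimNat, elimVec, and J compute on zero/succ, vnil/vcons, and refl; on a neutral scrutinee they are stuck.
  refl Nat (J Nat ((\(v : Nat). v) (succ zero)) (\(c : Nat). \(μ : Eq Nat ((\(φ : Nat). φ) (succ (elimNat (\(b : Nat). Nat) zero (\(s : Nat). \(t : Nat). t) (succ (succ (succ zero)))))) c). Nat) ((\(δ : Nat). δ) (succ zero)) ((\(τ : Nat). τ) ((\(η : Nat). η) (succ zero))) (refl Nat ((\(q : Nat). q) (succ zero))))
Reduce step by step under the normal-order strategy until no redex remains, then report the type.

normal-order reduction sequence:
  refl Nat (J Nat ((\(v : Nat). v) (succ zero)) (\(c : Nat). \(μ : Eq Nat ((\(φ : Nat). φ) (succ (elimNat (\(b : Nat). Nat) zero (\(s : Nat). \(t : Nat). t) (succ (succ (succ zero)))))) c). Nat) ((\(δ : Nat). δ) (succ zero)) ((\(τ : Nat). τ) ((\(η : Nat). η) (succ zero))) (refl Nat ((\(q : Nat). q) (succ zero))))
  ~> refl Nat ((\(v : Nat). v) (succ zero))
  ~> refl Nat (succ zero)
the term's type:
  Eq Nat (succ zero) (succ zero)


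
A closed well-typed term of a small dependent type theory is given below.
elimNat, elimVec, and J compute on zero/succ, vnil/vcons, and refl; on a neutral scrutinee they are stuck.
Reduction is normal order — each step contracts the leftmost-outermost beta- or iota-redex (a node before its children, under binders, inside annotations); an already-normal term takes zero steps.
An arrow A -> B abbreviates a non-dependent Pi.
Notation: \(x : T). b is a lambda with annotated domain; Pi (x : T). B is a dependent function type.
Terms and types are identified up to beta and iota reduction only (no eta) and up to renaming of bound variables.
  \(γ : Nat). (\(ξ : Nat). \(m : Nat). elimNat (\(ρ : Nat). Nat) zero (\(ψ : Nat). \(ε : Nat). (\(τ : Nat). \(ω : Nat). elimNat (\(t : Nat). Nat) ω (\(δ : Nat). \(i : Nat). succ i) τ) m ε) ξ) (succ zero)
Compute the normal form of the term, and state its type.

normal form:
  \(γ : Nat). \(ξ : Nat). elimNat (\(m : Nat). Nat) zero (\(ρ : Nat). \(ψ : Nat). succ ψ) ξ
type:
  Nat -> Nat -> Nat
observation: contracting a beta-redex first, the term normalizes in 7 steps.


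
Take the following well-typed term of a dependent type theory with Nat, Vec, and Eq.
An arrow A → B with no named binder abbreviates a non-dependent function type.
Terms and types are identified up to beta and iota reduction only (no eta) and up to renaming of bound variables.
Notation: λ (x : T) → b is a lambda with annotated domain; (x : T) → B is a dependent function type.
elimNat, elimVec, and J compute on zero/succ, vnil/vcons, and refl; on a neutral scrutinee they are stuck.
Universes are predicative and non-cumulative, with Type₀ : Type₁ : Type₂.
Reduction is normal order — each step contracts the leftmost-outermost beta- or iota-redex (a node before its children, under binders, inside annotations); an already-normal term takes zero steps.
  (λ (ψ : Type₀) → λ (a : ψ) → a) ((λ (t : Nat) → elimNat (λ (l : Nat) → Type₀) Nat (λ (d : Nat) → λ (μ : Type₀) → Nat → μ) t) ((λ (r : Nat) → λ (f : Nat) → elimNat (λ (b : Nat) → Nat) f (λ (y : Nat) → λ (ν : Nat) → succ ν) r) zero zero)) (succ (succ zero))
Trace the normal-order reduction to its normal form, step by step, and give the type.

reduction (normal order):
  (λ (ψ : Type₀) → λ (a : ψ) → a) ((λ (t : Nat) → elimNat (λ (l : Nat) → Type₀) Nat (λ (d : Nat) → λ (μ : Type₀) → Nat → μ) t) ((λ (r : Nat) → λ (f : Nat) → elimNat (λ (b : Nat) → Nat) f (λ (y : Nat) → λ (ν : Nat) → succ ν) r) zero zero)) (succ (succ zero))
  ~> (λ (ψ : (λ (a : Nat) → elimNat (λ (t : Nat) → Type₀) Nat (λ (l : Nat) → λ (d : Type₀) → Nat → d) a) ((λ (μ : Nat) → λ (r : Nat) → elimNat (λ (f : Nat) → Nat) r (λ (b : Nat) → λ (y : Nat) → succ y) μ) zero zero)) → ψ) (succ (succ zero))
  ~> succ (succ zero)
inferred type:
  Nat


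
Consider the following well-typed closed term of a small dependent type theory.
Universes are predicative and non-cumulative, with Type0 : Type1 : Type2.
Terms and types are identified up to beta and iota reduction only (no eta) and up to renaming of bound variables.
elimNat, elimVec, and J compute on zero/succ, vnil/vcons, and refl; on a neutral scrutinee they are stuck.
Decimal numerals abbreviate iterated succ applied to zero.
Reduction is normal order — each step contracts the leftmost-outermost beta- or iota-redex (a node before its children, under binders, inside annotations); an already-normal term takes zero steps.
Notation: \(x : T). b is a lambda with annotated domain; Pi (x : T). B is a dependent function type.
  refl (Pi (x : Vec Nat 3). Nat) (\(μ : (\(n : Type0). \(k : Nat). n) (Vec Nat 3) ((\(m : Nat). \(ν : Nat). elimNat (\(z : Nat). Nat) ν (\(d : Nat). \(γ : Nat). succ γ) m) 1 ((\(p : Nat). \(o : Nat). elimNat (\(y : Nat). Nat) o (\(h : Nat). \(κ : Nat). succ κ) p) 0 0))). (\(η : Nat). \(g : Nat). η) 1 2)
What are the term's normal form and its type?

normal form:
  refl (Pi (x : Vec Nat 3). Nat) (\(μ : Vec Nat 3). 1)
inferred type:
  Eq (Pi (x : Vec Nat 3). Nat) (\(μ : Vec Nat 3). 1) (\(n : Vec Nat 3). 1)


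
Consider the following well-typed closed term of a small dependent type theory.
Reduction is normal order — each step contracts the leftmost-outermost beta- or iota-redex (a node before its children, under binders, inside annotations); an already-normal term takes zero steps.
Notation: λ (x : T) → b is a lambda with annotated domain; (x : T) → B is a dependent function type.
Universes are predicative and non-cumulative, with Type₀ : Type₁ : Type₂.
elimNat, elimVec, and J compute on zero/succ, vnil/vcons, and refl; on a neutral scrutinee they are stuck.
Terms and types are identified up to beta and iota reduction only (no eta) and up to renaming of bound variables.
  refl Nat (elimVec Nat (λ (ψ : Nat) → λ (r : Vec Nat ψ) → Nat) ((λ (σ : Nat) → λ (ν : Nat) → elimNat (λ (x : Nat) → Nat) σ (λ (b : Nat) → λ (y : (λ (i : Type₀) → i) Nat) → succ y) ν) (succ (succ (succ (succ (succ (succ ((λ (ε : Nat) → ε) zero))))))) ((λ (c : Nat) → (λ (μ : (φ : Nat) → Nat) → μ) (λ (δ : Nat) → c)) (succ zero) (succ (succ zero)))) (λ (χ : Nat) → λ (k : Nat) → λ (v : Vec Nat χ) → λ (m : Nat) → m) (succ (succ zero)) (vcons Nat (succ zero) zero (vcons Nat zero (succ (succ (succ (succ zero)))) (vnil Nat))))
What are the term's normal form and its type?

resulting normal form:
  refl Nat (succ (succ (succ (succ (succ (succ (succ zero)))))))
the term's type:
  Eq Nat (succ (succ (succ (succ (succ (succ (succ zero))))))) (succ (succ (succ (succ (succ (succ (succ zero)))))))


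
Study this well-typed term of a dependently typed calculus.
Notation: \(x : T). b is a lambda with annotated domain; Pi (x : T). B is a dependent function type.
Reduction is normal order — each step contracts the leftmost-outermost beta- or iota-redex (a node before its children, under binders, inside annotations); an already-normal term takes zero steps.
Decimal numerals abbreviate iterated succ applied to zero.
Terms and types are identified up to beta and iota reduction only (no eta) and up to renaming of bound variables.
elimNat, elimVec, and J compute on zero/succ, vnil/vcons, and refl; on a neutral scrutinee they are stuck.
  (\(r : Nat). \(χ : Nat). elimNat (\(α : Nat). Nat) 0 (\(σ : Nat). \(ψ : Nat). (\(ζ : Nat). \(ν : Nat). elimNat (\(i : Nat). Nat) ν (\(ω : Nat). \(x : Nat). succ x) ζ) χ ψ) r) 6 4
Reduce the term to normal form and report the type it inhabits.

resulting normal form:
  24
the term's type:
  Nat
observation: normalization takes exactly 111 steps under the normal-order strategy.


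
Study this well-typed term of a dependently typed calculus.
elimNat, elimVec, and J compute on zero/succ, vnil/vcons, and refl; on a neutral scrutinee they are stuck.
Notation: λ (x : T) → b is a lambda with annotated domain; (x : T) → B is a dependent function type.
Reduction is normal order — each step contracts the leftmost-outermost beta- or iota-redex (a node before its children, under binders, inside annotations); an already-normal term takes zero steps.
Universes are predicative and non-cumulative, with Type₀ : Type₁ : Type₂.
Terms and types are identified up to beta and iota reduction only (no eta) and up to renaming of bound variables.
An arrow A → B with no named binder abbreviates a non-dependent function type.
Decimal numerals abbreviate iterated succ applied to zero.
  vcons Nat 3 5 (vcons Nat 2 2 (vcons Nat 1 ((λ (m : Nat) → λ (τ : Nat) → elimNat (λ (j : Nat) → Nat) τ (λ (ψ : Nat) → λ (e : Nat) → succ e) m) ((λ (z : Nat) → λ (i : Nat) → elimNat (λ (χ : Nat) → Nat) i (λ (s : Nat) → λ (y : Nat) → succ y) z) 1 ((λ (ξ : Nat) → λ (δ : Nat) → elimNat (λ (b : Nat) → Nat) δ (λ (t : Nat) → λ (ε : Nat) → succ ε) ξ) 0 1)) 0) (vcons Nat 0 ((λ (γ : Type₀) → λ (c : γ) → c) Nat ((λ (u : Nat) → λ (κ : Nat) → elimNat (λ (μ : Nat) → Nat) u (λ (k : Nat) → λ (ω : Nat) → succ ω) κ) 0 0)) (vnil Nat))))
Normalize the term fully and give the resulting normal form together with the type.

reduced normal form:
  vcons Nat 3 5 (vcons Nat 2 2 (vcons Nat 1 2 (vcons Nat 0 0 (vnil Nat))))
type:
  Vec Nat 4


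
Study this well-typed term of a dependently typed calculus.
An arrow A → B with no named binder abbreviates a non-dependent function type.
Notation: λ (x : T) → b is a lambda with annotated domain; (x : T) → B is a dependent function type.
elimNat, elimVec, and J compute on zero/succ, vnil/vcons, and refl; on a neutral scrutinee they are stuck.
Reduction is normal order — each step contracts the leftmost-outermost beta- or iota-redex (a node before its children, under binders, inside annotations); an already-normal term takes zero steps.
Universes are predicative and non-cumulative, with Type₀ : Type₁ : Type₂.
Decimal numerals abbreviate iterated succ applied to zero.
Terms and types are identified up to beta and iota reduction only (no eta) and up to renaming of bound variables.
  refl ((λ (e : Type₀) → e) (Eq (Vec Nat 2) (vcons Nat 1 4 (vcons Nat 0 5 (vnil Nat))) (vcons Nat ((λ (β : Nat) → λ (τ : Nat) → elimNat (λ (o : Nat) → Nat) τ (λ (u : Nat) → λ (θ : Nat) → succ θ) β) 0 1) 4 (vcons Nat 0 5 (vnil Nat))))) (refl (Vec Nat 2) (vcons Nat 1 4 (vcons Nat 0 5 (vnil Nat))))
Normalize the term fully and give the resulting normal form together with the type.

normal form:
  refl (Eq (Vec Nat 2) (vcons Nat 1 4 (vcons Nat 0 5 (vnil Nat))) (vcons Nat 1 4 (vcons Nat 0 5 (vnil Nat)))) (refl (Vec Nat 2) (vcons Nat 1 4 (vcons Nat 0 5 (vnil Nat))))
the term's type:
  Eq (Eq (Vec Nat 2) (vcons Nat 1 4 (vcons Nat 0 5 (vnil Nat))) (vcons Nat 1 4 (vcons Nat 0 5 (vnil Nat)))) (refl (Vec Nat 2) (vcons Nat 1 4 (vcons Nat 0 5 (vnil Nat)))) (refl (Vec Nat 2) (vcons Nat 1 4 (vcons Nat 0 5 (vnil Nat))))
observation: 4 normal-order steps normalize the term, beginning with a beta-redex.


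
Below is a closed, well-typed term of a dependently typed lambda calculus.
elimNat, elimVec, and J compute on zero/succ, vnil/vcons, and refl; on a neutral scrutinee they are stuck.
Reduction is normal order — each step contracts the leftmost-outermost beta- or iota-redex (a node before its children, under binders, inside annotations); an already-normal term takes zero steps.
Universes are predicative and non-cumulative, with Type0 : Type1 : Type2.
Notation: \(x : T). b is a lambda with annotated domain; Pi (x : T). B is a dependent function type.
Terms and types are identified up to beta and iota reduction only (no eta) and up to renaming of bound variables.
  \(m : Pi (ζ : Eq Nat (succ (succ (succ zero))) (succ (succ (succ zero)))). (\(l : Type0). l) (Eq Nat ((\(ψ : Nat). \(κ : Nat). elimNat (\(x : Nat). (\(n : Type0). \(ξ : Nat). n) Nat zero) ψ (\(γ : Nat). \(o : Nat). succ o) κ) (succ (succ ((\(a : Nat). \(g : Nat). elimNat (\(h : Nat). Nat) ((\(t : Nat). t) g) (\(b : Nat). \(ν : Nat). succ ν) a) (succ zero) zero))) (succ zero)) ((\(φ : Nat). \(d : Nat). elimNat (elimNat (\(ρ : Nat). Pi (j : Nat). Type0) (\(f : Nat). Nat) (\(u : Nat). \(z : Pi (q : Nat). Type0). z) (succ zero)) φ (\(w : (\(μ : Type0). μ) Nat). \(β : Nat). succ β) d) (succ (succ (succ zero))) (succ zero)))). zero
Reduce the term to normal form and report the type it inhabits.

normal form:
  \(m : Pi (ζ : Eq Nat (succ (succ (succ zero))) (succ (succ (succ zero)))). Eq Nat (succ (succ (succ (succ zero)))) (succ (succ (succ (succ zero))))). zero
inferred type:
  Pi (m : Pi (ζ : Eq Nat (succ (succ (succ zero))) (succ (succ (succ zero)))). Eq Nat (succ (succ (succ (succ zero)))) (succ (succ (succ (succ zero))))). Nat


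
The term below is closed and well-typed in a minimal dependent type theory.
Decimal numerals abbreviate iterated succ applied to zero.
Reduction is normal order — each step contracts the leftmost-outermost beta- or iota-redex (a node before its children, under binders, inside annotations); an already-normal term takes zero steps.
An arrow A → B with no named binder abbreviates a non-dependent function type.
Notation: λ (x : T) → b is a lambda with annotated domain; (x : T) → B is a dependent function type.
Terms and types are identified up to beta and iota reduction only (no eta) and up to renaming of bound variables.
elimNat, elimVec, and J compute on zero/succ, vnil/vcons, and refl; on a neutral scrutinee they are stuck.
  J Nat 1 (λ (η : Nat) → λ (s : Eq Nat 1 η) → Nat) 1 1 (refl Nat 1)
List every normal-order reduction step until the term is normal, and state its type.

normal-order reduction:
  J Nat 1 (λ (η : Nat) → λ (s : Eq Nat 1 η) → Nat) 1 1 (refl Nat 1)
  ~> 1
type:
  Nat


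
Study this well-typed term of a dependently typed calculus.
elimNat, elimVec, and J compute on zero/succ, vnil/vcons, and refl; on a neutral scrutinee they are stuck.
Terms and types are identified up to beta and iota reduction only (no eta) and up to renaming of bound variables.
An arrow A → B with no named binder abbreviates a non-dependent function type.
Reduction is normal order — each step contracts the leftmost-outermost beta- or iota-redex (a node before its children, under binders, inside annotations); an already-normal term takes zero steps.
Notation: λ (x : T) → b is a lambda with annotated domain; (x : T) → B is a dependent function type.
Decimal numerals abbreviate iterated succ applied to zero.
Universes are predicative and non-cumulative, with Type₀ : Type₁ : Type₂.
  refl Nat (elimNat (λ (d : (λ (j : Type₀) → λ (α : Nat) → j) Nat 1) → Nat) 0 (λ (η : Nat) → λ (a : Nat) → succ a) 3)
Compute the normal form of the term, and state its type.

reduced normal form:
  refl Nat 3
inferred type:
  Eq Nat 3 3


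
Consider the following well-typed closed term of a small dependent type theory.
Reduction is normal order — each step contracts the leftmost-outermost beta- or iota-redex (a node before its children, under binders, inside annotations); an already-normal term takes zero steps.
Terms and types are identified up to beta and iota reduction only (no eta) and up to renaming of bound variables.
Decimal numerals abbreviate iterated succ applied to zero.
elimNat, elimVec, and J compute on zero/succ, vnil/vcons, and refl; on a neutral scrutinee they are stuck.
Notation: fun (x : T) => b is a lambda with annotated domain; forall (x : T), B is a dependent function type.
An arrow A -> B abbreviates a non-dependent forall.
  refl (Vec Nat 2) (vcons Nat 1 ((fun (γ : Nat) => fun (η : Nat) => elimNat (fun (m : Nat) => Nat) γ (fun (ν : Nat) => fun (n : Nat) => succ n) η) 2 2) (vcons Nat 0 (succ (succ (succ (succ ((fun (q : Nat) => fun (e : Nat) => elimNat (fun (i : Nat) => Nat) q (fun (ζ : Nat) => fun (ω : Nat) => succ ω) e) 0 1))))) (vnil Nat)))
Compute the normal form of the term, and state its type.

normal form:
  refl (Vec Nat 2) (vcons Nat 1 4 (vcons Nat 0 5 (vnil Nat)))
inferred type:
  Eq (Vec Nat 2) (vcons Nat 1 4 (vcons Nat 0 5 (vnil Nat))) (vcons Nat 1 4 (vcons Nat 0 5 (vnil Nat)))
observation: 15 normal-order steps normalize the term, beginning with a beta-redex.


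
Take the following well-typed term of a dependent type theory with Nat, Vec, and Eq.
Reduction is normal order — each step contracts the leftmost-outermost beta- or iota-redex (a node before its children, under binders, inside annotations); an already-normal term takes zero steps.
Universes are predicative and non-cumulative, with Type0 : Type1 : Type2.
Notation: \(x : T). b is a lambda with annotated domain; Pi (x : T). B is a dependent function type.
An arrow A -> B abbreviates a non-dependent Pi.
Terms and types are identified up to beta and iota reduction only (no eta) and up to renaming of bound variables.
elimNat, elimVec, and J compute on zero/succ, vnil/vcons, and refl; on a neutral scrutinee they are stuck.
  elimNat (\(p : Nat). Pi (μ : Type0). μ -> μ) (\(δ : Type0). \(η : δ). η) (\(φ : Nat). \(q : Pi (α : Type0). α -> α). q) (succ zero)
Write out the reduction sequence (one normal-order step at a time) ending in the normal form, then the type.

normal-order reduction sequence:
  elimNat (\(p : Nat). Pi (μ : Type0). μ -> μ) (\(δ : Type0). \(η : δ). η) (\(φ : Nat). \(q : Pi (α : Type0). α -> α). q) (succ zero)
  ~> (\(p : Nat). \(μ : Pi (δ : Type0). δ -> δ). μ) zero (elimNat (\(η : Nat). Pi (φ : Type0). φ -> φ) (\(q : Type0). \(α : q). α) (\(ψ : Nat). \(ρ : Pi (z : Type0). z -> z). ρ) zero)
  ~> (\(p : Pi (μ : Type0). μ -> μ). p) (elimNat (\(δ : Nat). Pi (η : Type0). η -> η) (\(φ : Type0). \(q : φ). q) (\(α : Nat). \(ψ : Pi (ρ : Type0). ρ -> ρ). ψ) zero)
  ~> elimNat (\(p : Nat). Pi (μ : Type0). μ -> μ) (\(δ : Type0). \(η : δ). η) (\(φ : Nat). \(q : Pi (α : Type0). α -> α). q) zero
  ~> \(p : Type0). \(μ : p). μ
type:
  Pi (p : Type0). p -> p


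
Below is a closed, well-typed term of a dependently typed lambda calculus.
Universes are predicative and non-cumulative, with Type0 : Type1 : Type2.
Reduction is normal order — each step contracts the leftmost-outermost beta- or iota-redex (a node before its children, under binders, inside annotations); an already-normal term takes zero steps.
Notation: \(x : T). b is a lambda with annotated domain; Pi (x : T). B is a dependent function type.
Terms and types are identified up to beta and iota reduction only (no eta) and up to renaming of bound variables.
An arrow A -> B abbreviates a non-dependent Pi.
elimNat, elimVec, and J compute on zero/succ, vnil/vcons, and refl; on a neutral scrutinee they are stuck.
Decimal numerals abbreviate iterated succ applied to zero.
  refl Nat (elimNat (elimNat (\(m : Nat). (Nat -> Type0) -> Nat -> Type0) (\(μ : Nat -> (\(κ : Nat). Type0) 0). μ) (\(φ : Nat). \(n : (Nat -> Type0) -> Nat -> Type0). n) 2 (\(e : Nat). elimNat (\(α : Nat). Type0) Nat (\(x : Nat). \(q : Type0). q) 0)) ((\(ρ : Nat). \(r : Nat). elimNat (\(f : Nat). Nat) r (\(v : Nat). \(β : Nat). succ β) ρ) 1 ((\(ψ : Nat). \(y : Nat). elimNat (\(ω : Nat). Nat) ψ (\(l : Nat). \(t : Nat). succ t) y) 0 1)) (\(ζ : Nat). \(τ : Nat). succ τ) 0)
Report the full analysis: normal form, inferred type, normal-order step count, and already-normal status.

normal form:
  refl Nat 2
the term's type:
  Eq Nat 2 2
normal-order step count: 13
already normal: no
first contracted redex: an elimNat iota-redex


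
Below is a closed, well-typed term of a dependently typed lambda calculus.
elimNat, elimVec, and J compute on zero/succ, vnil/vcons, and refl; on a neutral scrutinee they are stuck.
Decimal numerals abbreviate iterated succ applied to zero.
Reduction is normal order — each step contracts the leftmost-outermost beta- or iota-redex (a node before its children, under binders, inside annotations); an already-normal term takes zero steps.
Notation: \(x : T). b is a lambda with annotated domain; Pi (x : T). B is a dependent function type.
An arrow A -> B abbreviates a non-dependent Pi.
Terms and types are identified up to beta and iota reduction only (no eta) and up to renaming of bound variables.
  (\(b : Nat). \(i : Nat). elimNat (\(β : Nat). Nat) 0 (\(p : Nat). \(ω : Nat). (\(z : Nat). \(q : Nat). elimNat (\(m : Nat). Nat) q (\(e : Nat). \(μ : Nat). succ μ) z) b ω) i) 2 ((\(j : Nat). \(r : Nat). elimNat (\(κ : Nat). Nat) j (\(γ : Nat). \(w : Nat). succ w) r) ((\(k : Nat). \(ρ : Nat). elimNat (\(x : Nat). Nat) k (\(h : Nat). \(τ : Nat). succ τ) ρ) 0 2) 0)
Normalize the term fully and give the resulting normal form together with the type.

reduced normal form:
  4
the term's type:
  Nat


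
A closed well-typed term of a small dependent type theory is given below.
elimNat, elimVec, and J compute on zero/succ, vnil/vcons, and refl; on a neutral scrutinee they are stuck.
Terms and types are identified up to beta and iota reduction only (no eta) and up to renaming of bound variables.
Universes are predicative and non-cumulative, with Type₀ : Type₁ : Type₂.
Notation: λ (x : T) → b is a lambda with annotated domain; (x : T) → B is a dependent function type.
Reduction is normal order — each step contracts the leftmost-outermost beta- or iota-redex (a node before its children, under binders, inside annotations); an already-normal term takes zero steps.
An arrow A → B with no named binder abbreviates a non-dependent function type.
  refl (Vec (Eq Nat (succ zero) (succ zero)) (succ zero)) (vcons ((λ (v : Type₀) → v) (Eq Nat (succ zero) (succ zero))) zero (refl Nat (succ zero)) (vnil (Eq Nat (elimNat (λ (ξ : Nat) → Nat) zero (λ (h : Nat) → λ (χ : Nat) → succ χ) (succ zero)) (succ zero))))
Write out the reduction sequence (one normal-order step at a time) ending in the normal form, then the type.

normal-order reduction sequence:
  refl (Vec (Eq Nat (succ zero) (succ zero)) (succ zero)) (vcons ((λ (v : Type₀) → v) (Eq Nat (succ zero) (succ zero))) zero (refl Nat (succ zero)) (vnil (Eq Nat (elimNat (λ (ξ : Nat) → Nat) zero (λ (h : Nat) → λ (χ : Nat) → succ χ) (succ zero)) (succ zero))))
  ~> refl (Vec (Eq Nat (succ zero) (succ zero)) (succ zero)) (vcons (Eq Nat (succ zero) (succ zero)) zero (refl Nat (succ zero)) (vnil (Eq Nat (elimNat (λ (v : Nat) → Nat) zero (λ (ξ : Nat) → λ (h : Nat) → succ h) (succ zero)) (succ zero))))
  ~> refl (Vec (Eq Nat (succ zero) (succ zero)) (succ zero)) (vcons (Eq Nat (succ zero) (succ zero)) zero (refl Nat (succ zero)) (vnil (Eq Nat ((λ (v : Nat) → λ (ξ : Nat) → succ ξ) zero (elimNat (λ (h : Nat) → Nat) zero (λ (χ : Nat) → λ (ε : Nat) → succ ε) zero)) (succ zero))))
  ~> refl (Vec (Eq Nat (succ zero) (succ zero)) (succ zero)) (vcons (Eq Nat (succ zero) (succ zero)) zero (refl Nat (succ zero)) (vnil (Eq Nat ((λ (v : Nat) → succ v) (elimNat (λ (ξ : Nat) → Nat) zero (λ (h : Nat) → λ (χ : Nat) → succ χ) zero)) (succ zero))))
  ~> refl (Vec (Eq Nat (succ zero) (succ zero)) (succ zero)) (vcons (Eq Nat (succ zero) (succ zero)) zero (refl Nat (succ zero)) (vnil (Eq Nat (succ (elimNat (λ (v : Nat) → Nat) zero (λ (ξ : Nat) → λ (h : Nat) → succ h) zero)) (succ zero))))
  ~> refl (Vec (Eq Nat (succ zero) (succ zero)) (succ zero)) (vcons (Eq Nat (succ zero) (succ zero)) zero (refl Nat (succ zero)) (vnil (Eq Nat (succ zero) (succ zero))))
inferred type:
  Eq (Vec (Eq Nat (succ zero) (succ zero)) (succ zero)) (vcons (Eq Nat (succ zero) (succ zero)) zero (refl Nat (succ zero)) (vnil (Eq Nat (succ zero) (succ zero)))) (vcons (Eq Nat (succ zero) (succ zero)) zero (refl Nat (succ zero)) (vnil (Eq Nat (succ zero) (succ zero))))


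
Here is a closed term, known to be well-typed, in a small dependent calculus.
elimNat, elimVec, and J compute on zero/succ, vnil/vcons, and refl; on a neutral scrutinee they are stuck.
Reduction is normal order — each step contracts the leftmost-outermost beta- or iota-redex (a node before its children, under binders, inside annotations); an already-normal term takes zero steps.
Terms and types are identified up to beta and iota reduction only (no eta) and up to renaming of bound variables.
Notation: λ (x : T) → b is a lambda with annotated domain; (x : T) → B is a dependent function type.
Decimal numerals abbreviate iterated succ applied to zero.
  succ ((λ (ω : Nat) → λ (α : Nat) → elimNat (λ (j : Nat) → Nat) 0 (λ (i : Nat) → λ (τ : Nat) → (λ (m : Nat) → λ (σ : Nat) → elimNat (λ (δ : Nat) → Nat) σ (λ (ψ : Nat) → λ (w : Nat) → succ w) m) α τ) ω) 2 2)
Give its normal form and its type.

reduced normal form:
  5
inferred type:
  Nat
observation: the leftmost-outermost redex is a beta-redex, and normalization takes 27 steps.


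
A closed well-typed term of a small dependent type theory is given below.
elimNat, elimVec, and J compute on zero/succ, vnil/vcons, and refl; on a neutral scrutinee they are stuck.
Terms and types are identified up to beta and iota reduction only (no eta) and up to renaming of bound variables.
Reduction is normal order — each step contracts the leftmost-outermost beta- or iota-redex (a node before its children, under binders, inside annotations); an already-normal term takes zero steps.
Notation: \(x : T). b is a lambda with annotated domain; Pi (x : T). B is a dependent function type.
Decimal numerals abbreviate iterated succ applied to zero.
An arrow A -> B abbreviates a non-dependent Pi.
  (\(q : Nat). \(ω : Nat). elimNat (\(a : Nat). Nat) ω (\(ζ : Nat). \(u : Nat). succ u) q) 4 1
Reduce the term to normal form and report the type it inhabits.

normal form:
  5
type:
  Nat
observation: 15 normal-order steps separate the term from its normal form.


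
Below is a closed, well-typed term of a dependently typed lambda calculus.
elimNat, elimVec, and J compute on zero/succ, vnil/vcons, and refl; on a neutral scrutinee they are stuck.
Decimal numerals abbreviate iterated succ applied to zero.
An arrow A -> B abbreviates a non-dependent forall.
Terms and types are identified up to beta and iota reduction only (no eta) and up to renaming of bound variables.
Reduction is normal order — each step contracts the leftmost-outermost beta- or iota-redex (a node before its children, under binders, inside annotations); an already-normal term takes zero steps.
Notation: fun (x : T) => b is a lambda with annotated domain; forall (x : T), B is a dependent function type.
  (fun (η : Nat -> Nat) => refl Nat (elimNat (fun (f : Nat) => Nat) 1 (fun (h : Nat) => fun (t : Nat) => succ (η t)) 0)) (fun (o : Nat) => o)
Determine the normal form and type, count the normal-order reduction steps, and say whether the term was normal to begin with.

resulting normal form:
  refl Nat 1
type:
  Eq Nat 1 1
steps to reach normal form (normal order): 2
already normal: no
first contracted redex: a beta-redex


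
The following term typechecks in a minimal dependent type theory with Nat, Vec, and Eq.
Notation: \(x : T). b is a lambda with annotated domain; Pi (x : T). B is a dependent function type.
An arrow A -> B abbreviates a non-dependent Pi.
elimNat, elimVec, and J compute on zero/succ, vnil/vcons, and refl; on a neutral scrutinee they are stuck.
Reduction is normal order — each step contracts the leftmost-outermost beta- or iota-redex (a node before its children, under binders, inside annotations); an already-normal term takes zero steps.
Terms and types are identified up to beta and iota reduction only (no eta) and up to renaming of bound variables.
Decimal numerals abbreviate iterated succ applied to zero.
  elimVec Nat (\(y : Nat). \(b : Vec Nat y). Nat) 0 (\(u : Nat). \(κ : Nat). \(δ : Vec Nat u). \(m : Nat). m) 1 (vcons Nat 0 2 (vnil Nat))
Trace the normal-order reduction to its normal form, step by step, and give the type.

normal-order reduction:
  elimVec Nat (\(y : Nat). \(b : Vec Nat y). Nat) 0 (\(u : Nat). \(κ : Nat). \(δ : Vec Nat u). \(m : Nat). m) 1 (vcons Nat 0 2 (vnil Nat))
  ~> (\(y : Nat). \(b : Nat). \(u : Vec Nat y). \(κ : Nat). κ) 0 2 (vnil Nat) (elimVec Nat (\(δ : Nat). \(m : Vec Nat δ). Nat) 0 (\(μ : Nat). \(ρ : Nat). \(h : Vec Nat μ). \(t : Nat). t) 0 (vnil Nat))
  ~> (\(y : Nat). \(b : Vec Nat 0). \(u : Nat). u) 2 (vnil Nat) (elimVec Nat (\(κ : Nat). \(δ : Vec Nat κ). Nat) 0 (\(m : Nat). \(μ : Nat). \(ρ : Vec Nat m). \(h : Nat). h) 0 (vnil Nat))
  ~> (\(y : Vec Nat 0). \(b : Nat). b) (vnil Nat) (elimVec Nat (\(u : Nat). \(κ : Vec Nat u). Nat) 0 (\(δ : Nat). \(m : Nat). \(μ : Vec Nat δ). \(ρ : Nat). ρ) 0 (vnil Nat))
  ~> (\(y : Nat). y) (elimVec Nat (\(b : Nat). \(u : Vec Nat b). Nat) 0 (\(κ : Nat). \(δ : Nat). \(m : Vec Nat κ). \(μ : Nat). μ) 0 (vnil Nat))
  ~> elimVec Nat (\(y : Nat). \(b : Vec Nat y). Nat) 0 (\(u : Nat). \(κ : Nat). \(δ : Vec Nat u). \(m : Nat). m) 0 (vnil Nat)
  ~> 0
type:
  Nat


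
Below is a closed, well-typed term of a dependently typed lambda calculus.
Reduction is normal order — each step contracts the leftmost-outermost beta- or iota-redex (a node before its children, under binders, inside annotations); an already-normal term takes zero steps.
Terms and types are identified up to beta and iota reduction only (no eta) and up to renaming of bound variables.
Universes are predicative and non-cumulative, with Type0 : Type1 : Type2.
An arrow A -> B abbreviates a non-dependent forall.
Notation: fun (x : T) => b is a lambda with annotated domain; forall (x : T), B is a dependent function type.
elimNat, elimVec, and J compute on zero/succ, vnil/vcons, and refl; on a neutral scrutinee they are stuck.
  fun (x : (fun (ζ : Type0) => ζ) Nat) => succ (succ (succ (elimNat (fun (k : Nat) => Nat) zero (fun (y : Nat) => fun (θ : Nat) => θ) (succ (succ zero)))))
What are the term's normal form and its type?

normal form:
  fun (x : Nat) => succ (succ (succ zero))
inferred type:
  Nat -> Nat
observation: normalization takes exactly 8 steps under the normal-order strategy.


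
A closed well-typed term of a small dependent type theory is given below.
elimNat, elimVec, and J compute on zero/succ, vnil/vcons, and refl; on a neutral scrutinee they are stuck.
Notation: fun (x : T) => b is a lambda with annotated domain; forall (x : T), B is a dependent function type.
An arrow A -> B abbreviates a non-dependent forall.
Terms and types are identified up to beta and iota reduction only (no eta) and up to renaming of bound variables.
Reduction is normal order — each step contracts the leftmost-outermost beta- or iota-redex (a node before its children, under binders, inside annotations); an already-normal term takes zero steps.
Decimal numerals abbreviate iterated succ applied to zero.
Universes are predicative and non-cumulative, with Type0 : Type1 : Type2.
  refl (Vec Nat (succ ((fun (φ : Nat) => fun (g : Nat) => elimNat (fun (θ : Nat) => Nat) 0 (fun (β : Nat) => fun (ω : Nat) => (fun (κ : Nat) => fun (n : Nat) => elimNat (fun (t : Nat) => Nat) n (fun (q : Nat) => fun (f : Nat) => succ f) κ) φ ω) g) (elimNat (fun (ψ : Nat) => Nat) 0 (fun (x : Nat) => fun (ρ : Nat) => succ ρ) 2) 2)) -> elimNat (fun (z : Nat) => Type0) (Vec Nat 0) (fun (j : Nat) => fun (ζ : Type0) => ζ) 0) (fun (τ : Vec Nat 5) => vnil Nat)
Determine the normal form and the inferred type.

resulting normal form:
  refl (Vec Nat 5 -> Vec Nat 0) (fun (φ : Vec Nat 5) => vnil Nat)
type:
  Eq (Vec Nat 5 -> Vec Nat 0) (fun (φ : Vec Nat 5) => vnil Nat) (fun (g : Vec Nat 5) => vnil Nat)
observation: 42 normal-order steps separate the term from its normal form.


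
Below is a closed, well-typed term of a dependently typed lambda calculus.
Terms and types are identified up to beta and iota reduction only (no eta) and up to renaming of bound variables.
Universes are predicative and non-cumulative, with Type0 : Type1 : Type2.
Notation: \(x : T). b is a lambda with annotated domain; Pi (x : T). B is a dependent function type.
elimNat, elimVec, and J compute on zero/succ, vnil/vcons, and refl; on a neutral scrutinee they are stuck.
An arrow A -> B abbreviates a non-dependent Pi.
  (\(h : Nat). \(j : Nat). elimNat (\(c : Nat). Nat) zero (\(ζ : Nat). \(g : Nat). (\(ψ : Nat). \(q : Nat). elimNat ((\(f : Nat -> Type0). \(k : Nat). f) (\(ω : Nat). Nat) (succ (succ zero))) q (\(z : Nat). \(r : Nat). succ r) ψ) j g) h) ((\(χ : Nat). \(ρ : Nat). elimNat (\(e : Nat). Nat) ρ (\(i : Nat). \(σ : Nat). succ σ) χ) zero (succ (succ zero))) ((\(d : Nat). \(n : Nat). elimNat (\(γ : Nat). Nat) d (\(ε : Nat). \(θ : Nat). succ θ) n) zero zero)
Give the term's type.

inferred type:
  Nat


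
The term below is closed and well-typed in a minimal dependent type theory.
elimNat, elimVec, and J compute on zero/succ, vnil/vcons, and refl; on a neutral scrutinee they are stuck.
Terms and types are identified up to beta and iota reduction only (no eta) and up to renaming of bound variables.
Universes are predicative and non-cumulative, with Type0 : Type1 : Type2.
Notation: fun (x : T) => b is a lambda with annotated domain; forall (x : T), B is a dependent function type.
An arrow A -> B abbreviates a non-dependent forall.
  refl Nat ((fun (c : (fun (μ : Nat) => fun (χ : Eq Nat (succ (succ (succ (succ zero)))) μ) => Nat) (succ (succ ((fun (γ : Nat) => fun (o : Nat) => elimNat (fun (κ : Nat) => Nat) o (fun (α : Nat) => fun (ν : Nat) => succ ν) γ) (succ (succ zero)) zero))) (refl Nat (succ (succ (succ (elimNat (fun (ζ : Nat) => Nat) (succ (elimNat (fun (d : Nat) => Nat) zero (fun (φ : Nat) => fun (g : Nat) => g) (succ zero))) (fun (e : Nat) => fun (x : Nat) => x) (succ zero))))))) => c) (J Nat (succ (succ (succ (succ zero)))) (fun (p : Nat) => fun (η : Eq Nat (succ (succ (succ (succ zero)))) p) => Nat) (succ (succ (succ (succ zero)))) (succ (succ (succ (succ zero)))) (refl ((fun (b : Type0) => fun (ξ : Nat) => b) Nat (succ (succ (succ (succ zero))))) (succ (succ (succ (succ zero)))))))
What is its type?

type:
  Eq Nat (succ (succ (succ (succ zero)))) (succ (succ (succ (succ zero))))


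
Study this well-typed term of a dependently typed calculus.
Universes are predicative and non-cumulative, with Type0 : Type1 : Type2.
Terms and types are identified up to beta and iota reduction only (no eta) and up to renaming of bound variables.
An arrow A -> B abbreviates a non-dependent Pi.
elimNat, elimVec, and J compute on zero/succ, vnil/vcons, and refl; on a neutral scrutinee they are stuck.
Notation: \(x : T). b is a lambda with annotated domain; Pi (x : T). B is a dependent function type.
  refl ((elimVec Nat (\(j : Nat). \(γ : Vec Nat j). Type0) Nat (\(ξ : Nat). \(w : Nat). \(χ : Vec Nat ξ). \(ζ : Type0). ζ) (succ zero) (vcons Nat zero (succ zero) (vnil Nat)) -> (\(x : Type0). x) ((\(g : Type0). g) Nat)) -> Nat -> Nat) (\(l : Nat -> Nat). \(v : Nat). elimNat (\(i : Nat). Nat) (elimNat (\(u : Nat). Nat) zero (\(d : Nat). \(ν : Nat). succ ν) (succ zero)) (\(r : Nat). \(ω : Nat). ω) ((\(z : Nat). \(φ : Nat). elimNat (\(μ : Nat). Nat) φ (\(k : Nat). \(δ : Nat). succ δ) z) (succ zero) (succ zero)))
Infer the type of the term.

inferred type:
  Eq ((Nat -> Nat) -> Nat -> Nat) (\(j : Nat -> Nat). \(γ : Nat). succ zero) (\(ξ : Nat -> Nat). \(w : Nat). succ zero)


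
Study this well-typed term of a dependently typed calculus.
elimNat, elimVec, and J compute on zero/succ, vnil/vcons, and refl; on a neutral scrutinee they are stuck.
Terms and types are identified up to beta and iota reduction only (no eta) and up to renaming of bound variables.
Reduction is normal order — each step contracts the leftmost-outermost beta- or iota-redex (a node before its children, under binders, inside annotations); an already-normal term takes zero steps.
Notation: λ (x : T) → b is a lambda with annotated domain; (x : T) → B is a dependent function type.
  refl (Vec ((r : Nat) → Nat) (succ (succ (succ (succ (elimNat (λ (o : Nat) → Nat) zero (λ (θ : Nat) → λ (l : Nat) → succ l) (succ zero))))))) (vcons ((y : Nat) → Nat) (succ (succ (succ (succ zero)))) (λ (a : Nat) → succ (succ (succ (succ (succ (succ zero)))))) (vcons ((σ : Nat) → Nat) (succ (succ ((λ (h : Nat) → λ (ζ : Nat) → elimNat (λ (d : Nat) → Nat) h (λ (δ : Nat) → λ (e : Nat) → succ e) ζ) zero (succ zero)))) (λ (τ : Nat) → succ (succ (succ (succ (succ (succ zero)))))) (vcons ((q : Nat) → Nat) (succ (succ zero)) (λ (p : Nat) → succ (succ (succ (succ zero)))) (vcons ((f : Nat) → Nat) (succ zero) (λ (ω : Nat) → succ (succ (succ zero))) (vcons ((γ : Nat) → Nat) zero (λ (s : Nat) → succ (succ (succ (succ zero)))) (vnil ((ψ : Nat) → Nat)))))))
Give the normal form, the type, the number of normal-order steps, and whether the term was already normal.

resulting normal form:
  refl (Vec ((r : Nat) → Nat) (succ (succ (succ (succ (succ zero)))))) (vcons ((o : Nat) → Nat) (succ (succ (succ (succ zero)))) (λ (θ : Nat) → succ (succ (succ (succ (succ (succ zero)))))) (vcons ((l : Nat) → Nat) (succ (succ (succ zero))) (λ (y : Nat) → succ (succ (succ (succ (succ (succ zero)))))) (vcons ((a : Nat) → Nat) (succ (succ zero)) (λ (σ : Nat) → succ (succ (succ (succ zero)))) (vcons ((h : Nat) → Nat) (succ zero) (λ (ζ : Nat) → succ (succ (succ zero))) (vcons ((d : Nat) → Nat) zero (λ (δ : Nat) → succ (succ (succ (succ zero)))) (vnil ((e : Nat) → Nat)))))))
inferred type:
  Eq (Vec ((r : Nat) → Nat) (succ (succ (succ (succ (succ zero)))))) (vcons ((o : Nat) → Nat) (succ (succ (succ (succ zero)))) (λ (θ : Nat) → succ (succ (succ (succ (succ (succ zero)))))) (vcons ((l : Nat) → Nat) (succ (succ (succ zero))) (λ (y : Nat) → succ (succ (succ (succ (succ (succ zero)))))) (vcons ((a : Nat) → Nat) (succ (succ zero)) (λ (σ : Nat) → succ (succ (succ (succ zero)))) (vcons ((h : Nat) → Nat) (succ zero) (λ (ζ : Nat) → succ (succ (succ zero))) (vcons ((d : Nat) → Nat) zero (λ (δ : Nat) → succ (succ (succ (succ zero)))) (vnil ((e : Nat) → Nat))))))) (vcons ((τ : Nat) → Nat) (succ (succ (succ (succ zero)))) (λ (q : Nat) → succ (succ (succ (succ (succ (succ zero)))))) (vcons ((p : Nat) → Nat) (succ (succ (succ zero))) (λ (f : Nat) → succ (succ (succ (succ (succ (succ zero)))))) (vcons ((ω : Nat) → Nat) (succ (succ zero)) (λ (γ : Nat) → succ (succ (succ (succ zero)))) (vcons ((s : Nat) → Nat) (succ zero) (λ (ψ : Nat) → succ (succ (succ zero))) (vcons ((μ : Nat) → Nat) zero (λ (x : Nat) → succ (succ (succ (succ zero)))) (vnil ((χ : Nat) → Nat)))))))
normal-order step count: 10
already normal: no
first redex: an elimNat iota-redex
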